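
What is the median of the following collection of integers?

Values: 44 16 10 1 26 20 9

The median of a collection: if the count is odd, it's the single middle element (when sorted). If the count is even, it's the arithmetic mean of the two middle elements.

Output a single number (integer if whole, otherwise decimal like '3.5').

Answer: 16

Derivation:
Step 1: insert 44 -> lo=[44] (size 1, max 44) hi=[] (size 0) -> median=44
Step 2: insert 16 -> lo=[16] (size 1, max 16) hi=[44] (size 1, min 44) -> median=30
Step 3: insert 10 -> lo=[10, 16] (size 2, max 16) hi=[44] (size 1, min 44) -> median=16
Step 4: insert 1 -> lo=[1, 10] (size 2, max 10) hi=[16, 44] (size 2, min 16) -> median=13
Step 5: insert 26 -> lo=[1, 10, 16] (size 3, max 16) hi=[26, 44] (size 2, min 26) -> median=16
Step 6: insert 20 -> lo=[1, 10, 16] (size 3, max 16) hi=[20, 26, 44] (size 3, min 20) -> median=18
Step 7: insert 9 -> lo=[1, 9, 10, 16] (size 4, max 16) hi=[20, 26, 44] (size 3, min 20) -> median=16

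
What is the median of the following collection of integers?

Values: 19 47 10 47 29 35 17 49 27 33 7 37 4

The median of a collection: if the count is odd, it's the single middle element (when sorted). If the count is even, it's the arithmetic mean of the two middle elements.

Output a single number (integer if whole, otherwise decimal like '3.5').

Answer: 29

Derivation:
Step 1: insert 19 -> lo=[19] (size 1, max 19) hi=[] (size 0) -> median=19
Step 2: insert 47 -> lo=[19] (size 1, max 19) hi=[47] (size 1, min 47) -> median=33
Step 3: insert 10 -> lo=[10, 19] (size 2, max 19) hi=[47] (size 1, min 47) -> median=19
Step 4: insert 47 -> lo=[10, 19] (size 2, max 19) hi=[47, 47] (size 2, min 47) -> median=33
Step 5: insert 29 -> lo=[10, 19, 29] (size 3, max 29) hi=[47, 47] (size 2, min 47) -> median=29
Step 6: insert 35 -> lo=[10, 19, 29] (size 3, max 29) hi=[35, 47, 47] (size 3, min 35) -> median=32
Step 7: insert 17 -> lo=[10, 17, 19, 29] (size 4, max 29) hi=[35, 47, 47] (size 3, min 35) -> median=29
Step 8: insert 49 -> lo=[10, 17, 19, 29] (size 4, max 29) hi=[35, 47, 47, 49] (size 4, min 35) -> median=32
Step 9: insert 27 -> lo=[10, 17, 19, 27, 29] (size 5, max 29) hi=[35, 47, 47, 49] (size 4, min 35) -> median=29
Step 10: insert 33 -> lo=[10, 17, 19, 27, 29] (size 5, max 29) hi=[33, 35, 47, 47, 49] (size 5, min 33) -> median=31
Step 11: insert 7 -> lo=[7, 10, 17, 19, 27, 29] (size 6, max 29) hi=[33, 35, 47, 47, 49] (size 5, min 33) -> median=29
Step 12: insert 37 -> lo=[7, 10, 17, 19, 27, 29] (size 6, max 29) hi=[33, 35, 37, 47, 47, 49] (size 6, min 33) -> median=31
Step 13: insert 4 -> lo=[4, 7, 10, 17, 19, 27, 29] (size 7, max 29) hi=[33, 35, 37, 47, 47, 49] (size 6, min 33) -> median=29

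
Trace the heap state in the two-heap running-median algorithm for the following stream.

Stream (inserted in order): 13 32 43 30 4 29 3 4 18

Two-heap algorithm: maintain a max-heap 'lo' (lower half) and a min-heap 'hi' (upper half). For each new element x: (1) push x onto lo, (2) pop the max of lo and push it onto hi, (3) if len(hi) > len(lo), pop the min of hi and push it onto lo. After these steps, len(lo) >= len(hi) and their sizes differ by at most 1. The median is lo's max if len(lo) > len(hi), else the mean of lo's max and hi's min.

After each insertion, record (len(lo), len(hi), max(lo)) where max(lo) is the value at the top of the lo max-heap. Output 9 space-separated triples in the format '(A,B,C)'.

Step 1: insert 13 -> lo=[13] hi=[] -> (len(lo)=1, len(hi)=0, max(lo)=13)
Step 2: insert 32 -> lo=[13] hi=[32] -> (len(lo)=1, len(hi)=1, max(lo)=13)
Step 3: insert 43 -> lo=[13, 32] hi=[43] -> (len(lo)=2, len(hi)=1, max(lo)=32)
Step 4: insert 30 -> lo=[13, 30] hi=[32, 43] -> (len(lo)=2, len(hi)=2, max(lo)=30)
Step 5: insert 4 -> lo=[4, 13, 30] hi=[32, 43] -> (len(lo)=3, len(hi)=2, max(lo)=30)
Step 6: insert 29 -> lo=[4, 13, 29] hi=[30, 32, 43] -> (len(lo)=3, len(hi)=3, max(lo)=29)
Step 7: insert 3 -> lo=[3, 4, 13, 29] hi=[30, 32, 43] -> (len(lo)=4, len(hi)=3, max(lo)=29)
Step 8: insert 4 -> lo=[3, 4, 4, 13] hi=[29, 30, 32, 43] -> (len(lo)=4, len(hi)=4, max(lo)=13)
Step 9: insert 18 -> lo=[3, 4, 4, 13, 18] hi=[29, 30, 32, 43] -> (len(lo)=5, len(hi)=4, max(lo)=18)

Answer: (1,0,13) (1,1,13) (2,1,32) (2,2,30) (3,2,30) (3,3,29) (4,3,29) (4,4,13) (5,4,18)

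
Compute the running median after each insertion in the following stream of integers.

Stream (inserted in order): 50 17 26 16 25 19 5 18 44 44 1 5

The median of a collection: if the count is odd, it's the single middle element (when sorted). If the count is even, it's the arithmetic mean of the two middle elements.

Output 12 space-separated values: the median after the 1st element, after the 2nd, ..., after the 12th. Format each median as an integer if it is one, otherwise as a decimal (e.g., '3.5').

Answer: 50 33.5 26 21.5 25 22 19 18.5 19 22 19 18.5

Derivation:
Step 1: insert 50 -> lo=[50] (size 1, max 50) hi=[] (size 0) -> median=50
Step 2: insert 17 -> lo=[17] (size 1, max 17) hi=[50] (size 1, min 50) -> median=33.5
Step 3: insert 26 -> lo=[17, 26] (size 2, max 26) hi=[50] (size 1, min 50) -> median=26
Step 4: insert 16 -> lo=[16, 17] (size 2, max 17) hi=[26, 50] (size 2, min 26) -> median=21.5
Step 5: insert 25 -> lo=[16, 17, 25] (size 3, max 25) hi=[26, 50] (size 2, min 26) -> median=25
Step 6: insert 19 -> lo=[16, 17, 19] (size 3, max 19) hi=[25, 26, 50] (size 3, min 25) -> median=22
Step 7: insert 5 -> lo=[5, 16, 17, 19] (size 4, max 19) hi=[25, 26, 50] (size 3, min 25) -> median=19
Step 8: insert 18 -> lo=[5, 16, 17, 18] (size 4, max 18) hi=[19, 25, 26, 50] (size 4, min 19) -> median=18.5
Step 9: insert 44 -> lo=[5, 16, 17, 18, 19] (size 5, max 19) hi=[25, 26, 44, 50] (size 4, min 25) -> median=19
Step 10: insert 44 -> lo=[5, 16, 17, 18, 19] (size 5, max 19) hi=[25, 26, 44, 44, 50] (size 5, min 25) -> median=22
Step 11: insert 1 -> lo=[1, 5, 16, 17, 18, 19] (size 6, max 19) hi=[25, 26, 44, 44, 50] (size 5, min 25) -> median=19
Step 12: insert 5 -> lo=[1, 5, 5, 16, 17, 18] (size 6, max 18) hi=[19, 25, 26, 44, 44, 50] (size 6, min 19) -> median=18.5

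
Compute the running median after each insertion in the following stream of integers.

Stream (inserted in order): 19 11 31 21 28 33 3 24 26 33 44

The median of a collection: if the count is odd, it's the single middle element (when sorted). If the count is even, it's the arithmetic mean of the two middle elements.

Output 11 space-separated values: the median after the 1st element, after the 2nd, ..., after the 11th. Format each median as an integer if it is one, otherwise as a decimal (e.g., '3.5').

Step 1: insert 19 -> lo=[19] (size 1, max 19) hi=[] (size 0) -> median=19
Step 2: insert 11 -> lo=[11] (size 1, max 11) hi=[19] (size 1, min 19) -> median=15
Step 3: insert 31 -> lo=[11, 19] (size 2, max 19) hi=[31] (size 1, min 31) -> median=19
Step 4: insert 21 -> lo=[11, 19] (size 2, max 19) hi=[21, 31] (size 2, min 21) -> median=20
Step 5: insert 28 -> lo=[11, 19, 21] (size 3, max 21) hi=[28, 31] (size 2, min 28) -> median=21
Step 6: insert 33 -> lo=[11, 19, 21] (size 3, max 21) hi=[28, 31, 33] (size 3, min 28) -> median=24.5
Step 7: insert 3 -> lo=[3, 11, 19, 21] (size 4, max 21) hi=[28, 31, 33] (size 3, min 28) -> median=21
Step 8: insert 24 -> lo=[3, 11, 19, 21] (size 4, max 21) hi=[24, 28, 31, 33] (size 4, min 24) -> median=22.5
Step 9: insert 26 -> lo=[3, 11, 19, 21, 24] (size 5, max 24) hi=[26, 28, 31, 33] (size 4, min 26) -> median=24
Step 10: insert 33 -> lo=[3, 11, 19, 21, 24] (size 5, max 24) hi=[26, 28, 31, 33, 33] (size 5, min 26) -> median=25
Step 11: insert 44 -> lo=[3, 11, 19, 21, 24, 26] (size 6, max 26) hi=[28, 31, 33, 33, 44] (size 5, min 28) -> median=26

Answer: 19 15 19 20 21 24.5 21 22.5 24 25 26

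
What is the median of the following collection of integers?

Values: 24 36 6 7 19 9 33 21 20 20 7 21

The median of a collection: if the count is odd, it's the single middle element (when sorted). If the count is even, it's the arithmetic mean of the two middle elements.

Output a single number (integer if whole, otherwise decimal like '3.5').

Step 1: insert 24 -> lo=[24] (size 1, max 24) hi=[] (size 0) -> median=24
Step 2: insert 36 -> lo=[24] (size 1, max 24) hi=[36] (size 1, min 36) -> median=30
Step 3: insert 6 -> lo=[6, 24] (size 2, max 24) hi=[36] (size 1, min 36) -> median=24
Step 4: insert 7 -> lo=[6, 7] (size 2, max 7) hi=[24, 36] (size 2, min 24) -> median=15.5
Step 5: insert 19 -> lo=[6, 7, 19] (size 3, max 19) hi=[24, 36] (size 2, min 24) -> median=19
Step 6: insert 9 -> lo=[6, 7, 9] (size 3, max 9) hi=[19, 24, 36] (size 3, min 19) -> median=14
Step 7: insert 33 -> lo=[6, 7, 9, 19] (size 4, max 19) hi=[24, 33, 36] (size 3, min 24) -> median=19
Step 8: insert 21 -> lo=[6, 7, 9, 19] (size 4, max 19) hi=[21, 24, 33, 36] (size 4, min 21) -> median=20
Step 9: insert 20 -> lo=[6, 7, 9, 19, 20] (size 5, max 20) hi=[21, 24, 33, 36] (size 4, min 21) -> median=20
Step 10: insert 20 -> lo=[6, 7, 9, 19, 20] (size 5, max 20) hi=[20, 21, 24, 33, 36] (size 5, min 20) -> median=20
Step 11: insert 7 -> lo=[6, 7, 7, 9, 19, 20] (size 6, max 20) hi=[20, 21, 24, 33, 36] (size 5, min 20) -> median=20
Step 12: insert 21 -> lo=[6, 7, 7, 9, 19, 20] (size 6, max 20) hi=[20, 21, 21, 24, 33, 36] (size 6, min 20) -> median=20

Answer: 20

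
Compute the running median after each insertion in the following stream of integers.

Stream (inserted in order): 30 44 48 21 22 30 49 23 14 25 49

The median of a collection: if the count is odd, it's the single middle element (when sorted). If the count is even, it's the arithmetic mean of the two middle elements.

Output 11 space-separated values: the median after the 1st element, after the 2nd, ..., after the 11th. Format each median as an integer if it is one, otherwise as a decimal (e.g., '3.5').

Answer: 30 37 44 37 30 30 30 30 30 27.5 30

Derivation:
Step 1: insert 30 -> lo=[30] (size 1, max 30) hi=[] (size 0) -> median=30
Step 2: insert 44 -> lo=[30] (size 1, max 30) hi=[44] (size 1, min 44) -> median=37
Step 3: insert 48 -> lo=[30, 44] (size 2, max 44) hi=[48] (size 1, min 48) -> median=44
Step 4: insert 21 -> lo=[21, 30] (size 2, max 30) hi=[44, 48] (size 2, min 44) -> median=37
Step 5: insert 22 -> lo=[21, 22, 30] (size 3, max 30) hi=[44, 48] (size 2, min 44) -> median=30
Step 6: insert 30 -> lo=[21, 22, 30] (size 3, max 30) hi=[30, 44, 48] (size 3, min 30) -> median=30
Step 7: insert 49 -> lo=[21, 22, 30, 30] (size 4, max 30) hi=[44, 48, 49] (size 3, min 44) -> median=30
Step 8: insert 23 -> lo=[21, 22, 23, 30] (size 4, max 30) hi=[30, 44, 48, 49] (size 4, min 30) -> median=30
Step 9: insert 14 -> lo=[14, 21, 22, 23, 30] (size 5, max 30) hi=[30, 44, 48, 49] (size 4, min 30) -> median=30
Step 10: insert 25 -> lo=[14, 21, 22, 23, 25] (size 5, max 25) hi=[30, 30, 44, 48, 49] (size 5, min 30) -> median=27.5
Step 11: insert 49 -> lo=[14, 21, 22, 23, 25, 30] (size 6, max 30) hi=[30, 44, 48, 49, 49] (size 5, min 30) -> median=30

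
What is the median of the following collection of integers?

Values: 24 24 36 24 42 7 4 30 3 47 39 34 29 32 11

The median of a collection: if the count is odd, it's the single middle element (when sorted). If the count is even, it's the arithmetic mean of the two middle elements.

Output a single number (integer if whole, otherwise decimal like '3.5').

Step 1: insert 24 -> lo=[24] (size 1, max 24) hi=[] (size 0) -> median=24
Step 2: insert 24 -> lo=[24] (size 1, max 24) hi=[24] (size 1, min 24) -> median=24
Step 3: insert 36 -> lo=[24, 24] (size 2, max 24) hi=[36] (size 1, min 36) -> median=24
Step 4: insert 24 -> lo=[24, 24] (size 2, max 24) hi=[24, 36] (size 2, min 24) -> median=24
Step 5: insert 42 -> lo=[24, 24, 24] (size 3, max 24) hi=[36, 42] (size 2, min 36) -> median=24
Step 6: insert 7 -> lo=[7, 24, 24] (size 3, max 24) hi=[24, 36, 42] (size 3, min 24) -> median=24
Step 7: insert 4 -> lo=[4, 7, 24, 24] (size 4, max 24) hi=[24, 36, 42] (size 3, min 24) -> median=24
Step 8: insert 30 -> lo=[4, 7, 24, 24] (size 4, max 24) hi=[24, 30, 36, 42] (size 4, min 24) -> median=24
Step 9: insert 3 -> lo=[3, 4, 7, 24, 24] (size 5, max 24) hi=[24, 30, 36, 42] (size 4, min 24) -> median=24
Step 10: insert 47 -> lo=[3, 4, 7, 24, 24] (size 5, max 24) hi=[24, 30, 36, 42, 47] (size 5, min 24) -> median=24
Step 11: insert 39 -> lo=[3, 4, 7, 24, 24, 24] (size 6, max 24) hi=[30, 36, 39, 42, 47] (size 5, min 30) -> median=24
Step 12: insert 34 -> lo=[3, 4, 7, 24, 24, 24] (size 6, max 24) hi=[30, 34, 36, 39, 42, 47] (size 6, min 30) -> median=27
Step 13: insert 29 -> lo=[3, 4, 7, 24, 24, 24, 29] (size 7, max 29) hi=[30, 34, 36, 39, 42, 47] (size 6, min 30) -> median=29
Step 14: insert 32 -> lo=[3, 4, 7, 24, 24, 24, 29] (size 7, max 29) hi=[30, 32, 34, 36, 39, 42, 47] (size 7, min 30) -> median=29.5
Step 15: insert 11 -> lo=[3, 4, 7, 11, 24, 24, 24, 29] (size 8, max 29) hi=[30, 32, 34, 36, 39, 42, 47] (size 7, min 30) -> median=29

Answer: 29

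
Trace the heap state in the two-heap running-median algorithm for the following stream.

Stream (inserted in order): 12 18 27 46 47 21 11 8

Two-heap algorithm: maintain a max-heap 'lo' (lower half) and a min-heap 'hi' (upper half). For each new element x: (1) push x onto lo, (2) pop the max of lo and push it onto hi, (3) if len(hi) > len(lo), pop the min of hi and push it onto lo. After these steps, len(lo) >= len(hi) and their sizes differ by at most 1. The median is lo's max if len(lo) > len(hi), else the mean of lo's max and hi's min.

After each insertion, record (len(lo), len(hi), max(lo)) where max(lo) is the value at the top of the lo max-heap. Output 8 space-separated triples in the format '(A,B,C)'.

Step 1: insert 12 -> lo=[12] hi=[] -> (len(lo)=1, len(hi)=0, max(lo)=12)
Step 2: insert 18 -> lo=[12] hi=[18] -> (len(lo)=1, len(hi)=1, max(lo)=12)
Step 3: insert 27 -> lo=[12, 18] hi=[27] -> (len(lo)=2, len(hi)=1, max(lo)=18)
Step 4: insert 46 -> lo=[12, 18] hi=[27, 46] -> (len(lo)=2, len(hi)=2, max(lo)=18)
Step 5: insert 47 -> lo=[12, 18, 27] hi=[46, 47] -> (len(lo)=3, len(hi)=2, max(lo)=27)
Step 6: insert 21 -> lo=[12, 18, 21] hi=[27, 46, 47] -> (len(lo)=3, len(hi)=3, max(lo)=21)
Step 7: insert 11 -> lo=[11, 12, 18, 21] hi=[27, 46, 47] -> (len(lo)=4, len(hi)=3, max(lo)=21)
Step 8: insert 8 -> lo=[8, 11, 12, 18] hi=[21, 27, 46, 47] -> (len(lo)=4, len(hi)=4, max(lo)=18)

Answer: (1,0,12) (1,1,12) (2,1,18) (2,2,18) (3,2,27) (3,3,21) (4,3,21) (4,4,18)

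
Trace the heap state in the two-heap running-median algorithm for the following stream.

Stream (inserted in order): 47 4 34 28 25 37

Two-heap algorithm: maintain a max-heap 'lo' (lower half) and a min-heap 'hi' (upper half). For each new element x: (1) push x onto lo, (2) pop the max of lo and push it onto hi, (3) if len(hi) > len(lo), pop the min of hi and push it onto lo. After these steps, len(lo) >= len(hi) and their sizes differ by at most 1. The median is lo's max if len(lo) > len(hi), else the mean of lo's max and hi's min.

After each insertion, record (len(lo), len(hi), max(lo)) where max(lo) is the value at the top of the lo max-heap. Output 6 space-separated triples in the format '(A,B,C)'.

Step 1: insert 47 -> lo=[47] hi=[] -> (len(lo)=1, len(hi)=0, max(lo)=47)
Step 2: insert 4 -> lo=[4] hi=[47] -> (len(lo)=1, len(hi)=1, max(lo)=4)
Step 3: insert 34 -> lo=[4, 34] hi=[47] -> (len(lo)=2, len(hi)=1, max(lo)=34)
Step 4: insert 28 -> lo=[4, 28] hi=[34, 47] -> (len(lo)=2, len(hi)=2, max(lo)=28)
Step 5: insert 25 -> lo=[4, 25, 28] hi=[34, 47] -> (len(lo)=3, len(hi)=2, max(lo)=28)
Step 6: insert 37 -> lo=[4, 25, 28] hi=[34, 37, 47] -> (len(lo)=3, len(hi)=3, max(lo)=28)

Answer: (1,0,47) (1,1,4) (2,1,34) (2,2,28) (3,2,28) (3,3,28)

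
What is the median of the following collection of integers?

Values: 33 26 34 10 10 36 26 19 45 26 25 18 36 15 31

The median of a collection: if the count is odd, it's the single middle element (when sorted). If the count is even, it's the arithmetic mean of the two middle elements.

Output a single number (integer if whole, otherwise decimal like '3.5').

Step 1: insert 33 -> lo=[33] (size 1, max 33) hi=[] (size 0) -> median=33
Step 2: insert 26 -> lo=[26] (size 1, max 26) hi=[33] (size 1, min 33) -> median=29.5
Step 3: insert 34 -> lo=[26, 33] (size 2, max 33) hi=[34] (size 1, min 34) -> median=33
Step 4: insert 10 -> lo=[10, 26] (size 2, max 26) hi=[33, 34] (size 2, min 33) -> median=29.5
Step 5: insert 10 -> lo=[10, 10, 26] (size 3, max 26) hi=[33, 34] (size 2, min 33) -> median=26
Step 6: insert 36 -> lo=[10, 10, 26] (size 3, max 26) hi=[33, 34, 36] (size 3, min 33) -> median=29.5
Step 7: insert 26 -> lo=[10, 10, 26, 26] (size 4, max 26) hi=[33, 34, 36] (size 3, min 33) -> median=26
Step 8: insert 19 -> lo=[10, 10, 19, 26] (size 4, max 26) hi=[26, 33, 34, 36] (size 4, min 26) -> median=26
Step 9: insert 45 -> lo=[10, 10, 19, 26, 26] (size 5, max 26) hi=[33, 34, 36, 45] (size 4, min 33) -> median=26
Step 10: insert 26 -> lo=[10, 10, 19, 26, 26] (size 5, max 26) hi=[26, 33, 34, 36, 45] (size 5, min 26) -> median=26
Step 11: insert 25 -> lo=[10, 10, 19, 25, 26, 26] (size 6, max 26) hi=[26, 33, 34, 36, 45] (size 5, min 26) -> median=26
Step 12: insert 18 -> lo=[10, 10, 18, 19, 25, 26] (size 6, max 26) hi=[26, 26, 33, 34, 36, 45] (size 6, min 26) -> median=26
Step 13: insert 36 -> lo=[10, 10, 18, 19, 25, 26, 26] (size 7, max 26) hi=[26, 33, 34, 36, 36, 45] (size 6, min 26) -> median=26
Step 14: insert 15 -> lo=[10, 10, 15, 18, 19, 25, 26] (size 7, max 26) hi=[26, 26, 33, 34, 36, 36, 45] (size 7, min 26) -> median=26
Step 15: insert 31 -> lo=[10, 10, 15, 18, 19, 25, 26, 26] (size 8, max 26) hi=[26, 31, 33, 34, 36, 36, 45] (size 7, min 26) -> median=26

Answer: 26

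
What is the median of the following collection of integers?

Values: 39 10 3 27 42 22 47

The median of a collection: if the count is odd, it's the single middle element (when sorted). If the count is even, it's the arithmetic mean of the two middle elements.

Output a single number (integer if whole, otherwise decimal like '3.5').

Step 1: insert 39 -> lo=[39] (size 1, max 39) hi=[] (size 0) -> median=39
Step 2: insert 10 -> lo=[10] (size 1, max 10) hi=[39] (size 1, min 39) -> median=24.5
Step 3: insert 3 -> lo=[3, 10] (size 2, max 10) hi=[39] (size 1, min 39) -> median=10
Step 4: insert 27 -> lo=[3, 10] (size 2, max 10) hi=[27, 39] (size 2, min 27) -> median=18.5
Step 5: insert 42 -> lo=[3, 10, 27] (size 3, max 27) hi=[39, 42] (size 2, min 39) -> median=27
Step 6: insert 22 -> lo=[3, 10, 22] (size 3, max 22) hi=[27, 39, 42] (size 3, min 27) -> median=24.5
Step 7: insert 47 -> lo=[3, 10, 22, 27] (size 4, max 27) hi=[39, 42, 47] (size 3, min 39) -> median=27

Answer: 27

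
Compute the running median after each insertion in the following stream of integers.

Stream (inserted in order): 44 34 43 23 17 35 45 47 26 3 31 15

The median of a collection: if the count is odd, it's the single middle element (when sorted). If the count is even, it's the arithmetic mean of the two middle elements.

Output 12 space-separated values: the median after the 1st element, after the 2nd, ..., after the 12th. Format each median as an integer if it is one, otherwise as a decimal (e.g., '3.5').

Answer: 44 39 43 38.5 34 34.5 35 39 35 34.5 34 32.5

Derivation:
Step 1: insert 44 -> lo=[44] (size 1, max 44) hi=[] (size 0) -> median=44
Step 2: insert 34 -> lo=[34] (size 1, max 34) hi=[44] (size 1, min 44) -> median=39
Step 3: insert 43 -> lo=[34, 43] (size 2, max 43) hi=[44] (size 1, min 44) -> median=43
Step 4: insert 23 -> lo=[23, 34] (size 2, max 34) hi=[43, 44] (size 2, min 43) -> median=38.5
Step 5: insert 17 -> lo=[17, 23, 34] (size 3, max 34) hi=[43, 44] (size 2, min 43) -> median=34
Step 6: insert 35 -> lo=[17, 23, 34] (size 3, max 34) hi=[35, 43, 44] (size 3, min 35) -> median=34.5
Step 7: insert 45 -> lo=[17, 23, 34, 35] (size 4, max 35) hi=[43, 44, 45] (size 3, min 43) -> median=35
Step 8: insert 47 -> lo=[17, 23, 34, 35] (size 4, max 35) hi=[43, 44, 45, 47] (size 4, min 43) -> median=39
Step 9: insert 26 -> lo=[17, 23, 26, 34, 35] (size 5, max 35) hi=[43, 44, 45, 47] (size 4, min 43) -> median=35
Step 10: insert 3 -> lo=[3, 17, 23, 26, 34] (size 5, max 34) hi=[35, 43, 44, 45, 47] (size 5, min 35) -> median=34.5
Step 11: insert 31 -> lo=[3, 17, 23, 26, 31, 34] (size 6, max 34) hi=[35, 43, 44, 45, 47] (size 5, min 35) -> median=34
Step 12: insert 15 -> lo=[3, 15, 17, 23, 26, 31] (size 6, max 31) hi=[34, 35, 43, 44, 45, 47] (size 6, min 34) -> median=32.5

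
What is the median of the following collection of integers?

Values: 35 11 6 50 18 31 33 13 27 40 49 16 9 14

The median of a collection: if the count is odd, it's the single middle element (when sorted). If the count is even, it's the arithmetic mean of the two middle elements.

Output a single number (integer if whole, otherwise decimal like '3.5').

Answer: 22.5

Derivation:
Step 1: insert 35 -> lo=[35] (size 1, max 35) hi=[] (size 0) -> median=35
Step 2: insert 11 -> lo=[11] (size 1, max 11) hi=[35] (size 1, min 35) -> median=23
Step 3: insert 6 -> lo=[6, 11] (size 2, max 11) hi=[35] (size 1, min 35) -> median=11
Step 4: insert 50 -> lo=[6, 11] (size 2, max 11) hi=[35, 50] (size 2, min 35) -> median=23
Step 5: insert 18 -> lo=[6, 11, 18] (size 3, max 18) hi=[35, 50] (size 2, min 35) -> median=18
Step 6: insert 31 -> lo=[6, 11, 18] (size 3, max 18) hi=[31, 35, 50] (size 3, min 31) -> median=24.5
Step 7: insert 33 -> lo=[6, 11, 18, 31] (size 4, max 31) hi=[33, 35, 50] (size 3, min 33) -> median=31
Step 8: insert 13 -> lo=[6, 11, 13, 18] (size 4, max 18) hi=[31, 33, 35, 50] (size 4, min 31) -> median=24.5
Step 9: insert 27 -> lo=[6, 11, 13, 18, 27] (size 5, max 27) hi=[31, 33, 35, 50] (size 4, min 31) -> median=27
Step 10: insert 40 -> lo=[6, 11, 13, 18, 27] (size 5, max 27) hi=[31, 33, 35, 40, 50] (size 5, min 31) -> median=29
Step 11: insert 49 -> lo=[6, 11, 13, 18, 27, 31] (size 6, max 31) hi=[33, 35, 40, 49, 50] (size 5, min 33) -> median=31
Step 12: insert 16 -> lo=[6, 11, 13, 16, 18, 27] (size 6, max 27) hi=[31, 33, 35, 40, 49, 50] (size 6, min 31) -> median=29
Step 13: insert 9 -> lo=[6, 9, 11, 13, 16, 18, 27] (size 7, max 27) hi=[31, 33, 35, 40, 49, 50] (size 6, min 31) -> median=27
Step 14: insert 14 -> lo=[6, 9, 11, 13, 14, 16, 18] (size 7, max 18) hi=[27, 31, 33, 35, 40, 49, 50] (size 7, min 27) -> median=22.5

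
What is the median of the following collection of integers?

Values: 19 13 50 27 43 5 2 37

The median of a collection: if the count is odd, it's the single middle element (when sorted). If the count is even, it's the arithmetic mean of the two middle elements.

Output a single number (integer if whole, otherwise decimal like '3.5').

Answer: 23

Derivation:
Step 1: insert 19 -> lo=[19] (size 1, max 19) hi=[] (size 0) -> median=19
Step 2: insert 13 -> lo=[13] (size 1, max 13) hi=[19] (size 1, min 19) -> median=16
Step 3: insert 50 -> lo=[13, 19] (size 2, max 19) hi=[50] (size 1, min 50) -> median=19
Step 4: insert 27 -> lo=[13, 19] (size 2, max 19) hi=[27, 50] (size 2, min 27) -> median=23
Step 5: insert 43 -> lo=[13, 19, 27] (size 3, max 27) hi=[43, 50] (size 2, min 43) -> median=27
Step 6: insert 5 -> lo=[5, 13, 19] (size 3, max 19) hi=[27, 43, 50] (size 3, min 27) -> median=23
Step 7: insert 2 -> lo=[2, 5, 13, 19] (size 4, max 19) hi=[27, 43, 50] (size 3, min 27) -> median=19
Step 8: insert 37 -> lo=[2, 5, 13, 19] (size 4, max 19) hi=[27, 37, 43, 50] (size 4, min 27) -> median=23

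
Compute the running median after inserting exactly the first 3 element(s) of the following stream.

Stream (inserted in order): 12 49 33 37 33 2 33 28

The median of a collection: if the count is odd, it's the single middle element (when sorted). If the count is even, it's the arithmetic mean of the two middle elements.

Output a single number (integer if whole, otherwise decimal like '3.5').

Answer: 33

Derivation:
Step 1: insert 12 -> lo=[12] (size 1, max 12) hi=[] (size 0) -> median=12
Step 2: insert 49 -> lo=[12] (size 1, max 12) hi=[49] (size 1, min 49) -> median=30.5
Step 3: insert 33 -> lo=[12, 33] (size 2, max 33) hi=[49] (size 1, min 49) -> median=33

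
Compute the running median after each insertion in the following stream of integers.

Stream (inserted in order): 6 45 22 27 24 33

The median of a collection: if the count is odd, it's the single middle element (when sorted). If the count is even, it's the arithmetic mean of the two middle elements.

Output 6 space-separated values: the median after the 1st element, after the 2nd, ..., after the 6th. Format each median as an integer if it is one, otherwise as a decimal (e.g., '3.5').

Step 1: insert 6 -> lo=[6] (size 1, max 6) hi=[] (size 0) -> median=6
Step 2: insert 45 -> lo=[6] (size 1, max 6) hi=[45] (size 1, min 45) -> median=25.5
Step 3: insert 22 -> lo=[6, 22] (size 2, max 22) hi=[45] (size 1, min 45) -> median=22
Step 4: insert 27 -> lo=[6, 22] (size 2, max 22) hi=[27, 45] (size 2, min 27) -> median=24.5
Step 5: insert 24 -> lo=[6, 22, 24] (size 3, max 24) hi=[27, 45] (size 2, min 27) -> median=24
Step 6: insert 33 -> lo=[6, 22, 24] (size 3, max 24) hi=[27, 33, 45] (size 3, min 27) -> median=25.5

Answer: 6 25.5 22 24.5 24 25.5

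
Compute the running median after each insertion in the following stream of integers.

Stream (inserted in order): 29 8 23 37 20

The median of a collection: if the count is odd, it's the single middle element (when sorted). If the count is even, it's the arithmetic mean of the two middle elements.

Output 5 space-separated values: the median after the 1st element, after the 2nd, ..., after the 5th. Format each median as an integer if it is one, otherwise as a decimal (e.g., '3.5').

Answer: 29 18.5 23 26 23

Derivation:
Step 1: insert 29 -> lo=[29] (size 1, max 29) hi=[] (size 0) -> median=29
Step 2: insert 8 -> lo=[8] (size 1, max 8) hi=[29] (size 1, min 29) -> median=18.5
Step 3: insert 23 -> lo=[8, 23] (size 2, max 23) hi=[29] (size 1, min 29) -> median=23
Step 4: insert 37 -> lo=[8, 23] (size 2, max 23) hi=[29, 37] (size 2, min 29) -> median=26
Step 5: insert 20 -> lo=[8, 20, 23] (size 3, max 23) hi=[29, 37] (size 2, min 29) -> median=23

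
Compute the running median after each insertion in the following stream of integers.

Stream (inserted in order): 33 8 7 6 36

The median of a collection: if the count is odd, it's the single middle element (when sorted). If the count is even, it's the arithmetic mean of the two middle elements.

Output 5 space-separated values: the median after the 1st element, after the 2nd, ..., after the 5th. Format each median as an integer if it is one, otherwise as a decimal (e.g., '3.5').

Answer: 33 20.5 8 7.5 8

Derivation:
Step 1: insert 33 -> lo=[33] (size 1, max 33) hi=[] (size 0) -> median=33
Step 2: insert 8 -> lo=[8] (size 1, max 8) hi=[33] (size 1, min 33) -> median=20.5
Step 3: insert 7 -> lo=[7, 8] (size 2, max 8) hi=[33] (size 1, min 33) -> median=8
Step 4: insert 6 -> lo=[6, 7] (size 2, max 7) hi=[8, 33] (size 2, min 8) -> median=7.5
Step 5: insert 36 -> lo=[6, 7, 8] (size 3, max 8) hi=[33, 36] (size 2, min 33) -> median=8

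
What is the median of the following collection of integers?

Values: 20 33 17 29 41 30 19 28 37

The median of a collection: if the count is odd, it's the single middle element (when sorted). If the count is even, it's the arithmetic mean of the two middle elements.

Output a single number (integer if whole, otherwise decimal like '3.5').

Answer: 29

Derivation:
Step 1: insert 20 -> lo=[20] (size 1, max 20) hi=[] (size 0) -> median=20
Step 2: insert 33 -> lo=[20] (size 1, max 20) hi=[33] (size 1, min 33) -> median=26.5
Step 3: insert 17 -> lo=[17, 20] (size 2, max 20) hi=[33] (size 1, min 33) -> median=20
Step 4: insert 29 -> lo=[17, 20] (size 2, max 20) hi=[29, 33] (size 2, min 29) -> median=24.5
Step 5: insert 41 -> lo=[17, 20, 29] (size 3, max 29) hi=[33, 41] (size 2, min 33) -> median=29
Step 6: insert 30 -> lo=[17, 20, 29] (size 3, max 29) hi=[30, 33, 41] (size 3, min 30) -> median=29.5
Step 7: insert 19 -> lo=[17, 19, 20, 29] (size 4, max 29) hi=[30, 33, 41] (size 3, min 30) -> median=29
Step 8: insert 28 -> lo=[17, 19, 20, 28] (size 4, max 28) hi=[29, 30, 33, 41] (size 4, min 29) -> median=28.5
Step 9: insert 37 -> lo=[17, 19, 20, 28, 29] (size 5, max 29) hi=[30, 33, 37, 41] (size 4, min 30) -> median=29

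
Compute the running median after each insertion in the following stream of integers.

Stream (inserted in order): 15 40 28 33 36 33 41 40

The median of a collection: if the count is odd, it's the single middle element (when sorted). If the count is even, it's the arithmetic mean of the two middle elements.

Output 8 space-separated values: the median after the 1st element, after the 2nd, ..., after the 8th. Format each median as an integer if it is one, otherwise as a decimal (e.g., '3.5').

Answer: 15 27.5 28 30.5 33 33 33 34.5

Derivation:
Step 1: insert 15 -> lo=[15] (size 1, max 15) hi=[] (size 0) -> median=15
Step 2: insert 40 -> lo=[15] (size 1, max 15) hi=[40] (size 1, min 40) -> median=27.5
Step 3: insert 28 -> lo=[15, 28] (size 2, max 28) hi=[40] (size 1, min 40) -> median=28
Step 4: insert 33 -> lo=[15, 28] (size 2, max 28) hi=[33, 40] (size 2, min 33) -> median=30.5
Step 5: insert 36 -> lo=[15, 28, 33] (size 3, max 33) hi=[36, 40] (size 2, min 36) -> median=33
Step 6: insert 33 -> lo=[15, 28, 33] (size 3, max 33) hi=[33, 36, 40] (size 3, min 33) -> median=33
Step 7: insert 41 -> lo=[15, 28, 33, 33] (size 4, max 33) hi=[36, 40, 41] (size 3, min 36) -> median=33
Step 8: insert 40 -> lo=[15, 28, 33, 33] (size 4, max 33) hi=[36, 40, 40, 41] (size 4, min 36) -> median=34.5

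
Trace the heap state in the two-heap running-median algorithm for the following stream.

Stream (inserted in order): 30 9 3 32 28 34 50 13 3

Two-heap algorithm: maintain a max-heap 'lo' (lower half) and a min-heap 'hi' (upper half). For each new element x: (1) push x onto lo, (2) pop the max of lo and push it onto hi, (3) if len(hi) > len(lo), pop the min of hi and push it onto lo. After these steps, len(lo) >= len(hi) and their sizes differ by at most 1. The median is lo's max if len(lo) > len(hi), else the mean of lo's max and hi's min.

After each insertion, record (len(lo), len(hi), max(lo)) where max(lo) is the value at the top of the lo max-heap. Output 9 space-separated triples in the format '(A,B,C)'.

Step 1: insert 30 -> lo=[30] hi=[] -> (len(lo)=1, len(hi)=0, max(lo)=30)
Step 2: insert 9 -> lo=[9] hi=[30] -> (len(lo)=1, len(hi)=1, max(lo)=9)
Step 3: insert 3 -> lo=[3, 9] hi=[30] -> (len(lo)=2, len(hi)=1, max(lo)=9)
Step 4: insert 32 -> lo=[3, 9] hi=[30, 32] -> (len(lo)=2, len(hi)=2, max(lo)=9)
Step 5: insert 28 -> lo=[3, 9, 28] hi=[30, 32] -> (len(lo)=3, len(hi)=2, max(lo)=28)
Step 6: insert 34 -> lo=[3, 9, 28] hi=[30, 32, 34] -> (len(lo)=3, len(hi)=3, max(lo)=28)
Step 7: insert 50 -> lo=[3, 9, 28, 30] hi=[32, 34, 50] -> (len(lo)=4, len(hi)=3, max(lo)=30)
Step 8: insert 13 -> lo=[3, 9, 13, 28] hi=[30, 32, 34, 50] -> (len(lo)=4, len(hi)=4, max(lo)=28)
Step 9: insert 3 -> lo=[3, 3, 9, 13, 28] hi=[30, 32, 34, 50] -> (len(lo)=5, len(hi)=4, max(lo)=28)

Answer: (1,0,30) (1,1,9) (2,1,9) (2,2,9) (3,2,28) (3,3,28) (4,3,30) (4,4,28) (5,4,28)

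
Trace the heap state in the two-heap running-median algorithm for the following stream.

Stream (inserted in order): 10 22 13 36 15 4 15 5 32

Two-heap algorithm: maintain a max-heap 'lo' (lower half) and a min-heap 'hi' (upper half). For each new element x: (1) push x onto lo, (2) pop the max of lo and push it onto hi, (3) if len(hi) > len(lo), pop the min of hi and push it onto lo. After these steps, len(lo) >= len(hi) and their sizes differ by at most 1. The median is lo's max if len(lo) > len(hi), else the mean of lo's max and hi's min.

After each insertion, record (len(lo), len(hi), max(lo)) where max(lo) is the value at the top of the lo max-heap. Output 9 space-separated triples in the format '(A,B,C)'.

Answer: (1,0,10) (1,1,10) (2,1,13) (2,2,13) (3,2,15) (3,3,13) (4,3,15) (4,4,13) (5,4,15)

Derivation:
Step 1: insert 10 -> lo=[10] hi=[] -> (len(lo)=1, len(hi)=0, max(lo)=10)
Step 2: insert 22 -> lo=[10] hi=[22] -> (len(lo)=1, len(hi)=1, max(lo)=10)
Step 3: insert 13 -> lo=[10, 13] hi=[22] -> (len(lo)=2, len(hi)=1, max(lo)=13)
Step 4: insert 36 -> lo=[10, 13] hi=[22, 36] -> (len(lo)=2, len(hi)=2, max(lo)=13)
Step 5: insert 15 -> lo=[10, 13, 15] hi=[22, 36] -> (len(lo)=3, len(hi)=2, max(lo)=15)
Step 6: insert 4 -> lo=[4, 10, 13] hi=[15, 22, 36] -> (len(lo)=3, len(hi)=3, max(lo)=13)
Step 7: insert 15 -> lo=[4, 10, 13, 15] hi=[15, 22, 36] -> (len(lo)=4, len(hi)=3, max(lo)=15)
Step 8: insert 5 -> lo=[4, 5, 10, 13] hi=[15, 15, 22, 36] -> (len(lo)=4, len(hi)=4, max(lo)=13)
Step 9: insert 32 -> lo=[4, 5, 10, 13, 15] hi=[15, 22, 32, 36] -> (len(lo)=5, len(hi)=4, max(lo)=15)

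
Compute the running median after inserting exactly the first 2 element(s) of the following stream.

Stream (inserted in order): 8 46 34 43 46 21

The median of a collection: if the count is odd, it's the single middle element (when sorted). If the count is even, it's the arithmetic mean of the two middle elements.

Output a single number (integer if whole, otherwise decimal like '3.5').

Answer: 27

Derivation:
Step 1: insert 8 -> lo=[8] (size 1, max 8) hi=[] (size 0) -> median=8
Step 2: insert 46 -> lo=[8] (size 1, max 8) hi=[46] (size 1, min 46) -> median=27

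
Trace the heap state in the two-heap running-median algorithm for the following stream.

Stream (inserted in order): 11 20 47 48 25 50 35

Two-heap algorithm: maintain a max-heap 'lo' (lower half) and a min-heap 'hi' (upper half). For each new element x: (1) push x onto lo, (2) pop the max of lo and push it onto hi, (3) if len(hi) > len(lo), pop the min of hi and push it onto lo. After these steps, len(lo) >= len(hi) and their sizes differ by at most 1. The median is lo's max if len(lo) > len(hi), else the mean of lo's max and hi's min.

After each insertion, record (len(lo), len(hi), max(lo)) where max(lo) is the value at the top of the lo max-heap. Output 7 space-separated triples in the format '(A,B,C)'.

Step 1: insert 11 -> lo=[11] hi=[] -> (len(lo)=1, len(hi)=0, max(lo)=11)
Step 2: insert 20 -> lo=[11] hi=[20] -> (len(lo)=1, len(hi)=1, max(lo)=11)
Step 3: insert 47 -> lo=[11, 20] hi=[47] -> (len(lo)=2, len(hi)=1, max(lo)=20)
Step 4: insert 48 -> lo=[11, 20] hi=[47, 48] -> (len(lo)=2, len(hi)=2, max(lo)=20)
Step 5: insert 25 -> lo=[11, 20, 25] hi=[47, 48] -> (len(lo)=3, len(hi)=2, max(lo)=25)
Step 6: insert 50 -> lo=[11, 20, 25] hi=[47, 48, 50] -> (len(lo)=3, len(hi)=3, max(lo)=25)
Step 7: insert 35 -> lo=[11, 20, 25, 35] hi=[47, 48, 50] -> (len(lo)=4, len(hi)=3, max(lo)=35)

Answer: (1,0,11) (1,1,11) (2,1,20) (2,2,20) (3,2,25) (3,3,25) (4,3,35)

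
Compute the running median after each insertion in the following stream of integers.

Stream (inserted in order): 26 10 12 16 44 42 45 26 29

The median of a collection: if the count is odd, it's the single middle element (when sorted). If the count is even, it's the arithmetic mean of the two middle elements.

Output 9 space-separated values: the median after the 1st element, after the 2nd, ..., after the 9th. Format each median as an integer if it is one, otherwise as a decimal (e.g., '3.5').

Answer: 26 18 12 14 16 21 26 26 26

Derivation:
Step 1: insert 26 -> lo=[26] (size 1, max 26) hi=[] (size 0) -> median=26
Step 2: insert 10 -> lo=[10] (size 1, max 10) hi=[26] (size 1, min 26) -> median=18
Step 3: insert 12 -> lo=[10, 12] (size 2, max 12) hi=[26] (size 1, min 26) -> median=12
Step 4: insert 16 -> lo=[10, 12] (size 2, max 12) hi=[16, 26] (size 2, min 16) -> median=14
Step 5: insert 44 -> lo=[10, 12, 16] (size 3, max 16) hi=[26, 44] (size 2, min 26) -> median=16
Step 6: insert 42 -> lo=[10, 12, 16] (size 3, max 16) hi=[26, 42, 44] (size 3, min 26) -> median=21
Step 7: insert 45 -> lo=[10, 12, 16, 26] (size 4, max 26) hi=[42, 44, 45] (size 3, min 42) -> median=26
Step 8: insert 26 -> lo=[10, 12, 16, 26] (size 4, max 26) hi=[26, 42, 44, 45] (size 4, min 26) -> median=26
Step 9: insert 29 -> lo=[10, 12, 16, 26, 26] (size 5, max 26) hi=[29, 42, 44, 45] (size 4, min 29) -> median=26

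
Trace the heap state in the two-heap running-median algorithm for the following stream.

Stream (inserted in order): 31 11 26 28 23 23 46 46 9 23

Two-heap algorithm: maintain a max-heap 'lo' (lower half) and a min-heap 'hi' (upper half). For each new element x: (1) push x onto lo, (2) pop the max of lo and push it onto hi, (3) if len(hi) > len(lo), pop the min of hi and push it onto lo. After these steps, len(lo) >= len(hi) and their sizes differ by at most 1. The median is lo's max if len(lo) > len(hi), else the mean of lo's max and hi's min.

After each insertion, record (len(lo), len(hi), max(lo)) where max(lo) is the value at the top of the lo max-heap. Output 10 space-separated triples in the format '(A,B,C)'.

Answer: (1,0,31) (1,1,11) (2,1,26) (2,2,26) (3,2,26) (3,3,23) (4,3,26) (4,4,26) (5,4,26) (5,5,23)

Derivation:
Step 1: insert 31 -> lo=[31] hi=[] -> (len(lo)=1, len(hi)=0, max(lo)=31)
Step 2: insert 11 -> lo=[11] hi=[31] -> (len(lo)=1, len(hi)=1, max(lo)=11)
Step 3: insert 26 -> lo=[11, 26] hi=[31] -> (len(lo)=2, len(hi)=1, max(lo)=26)
Step 4: insert 28 -> lo=[11, 26] hi=[28, 31] -> (len(lo)=2, len(hi)=2, max(lo)=26)
Step 5: insert 23 -> lo=[11, 23, 26] hi=[28, 31] -> (len(lo)=3, len(hi)=2, max(lo)=26)
Step 6: insert 23 -> lo=[11, 23, 23] hi=[26, 28, 31] -> (len(lo)=3, len(hi)=3, max(lo)=23)
Step 7: insert 46 -> lo=[11, 23, 23, 26] hi=[28, 31, 46] -> (len(lo)=4, len(hi)=3, max(lo)=26)
Step 8: insert 46 -> lo=[11, 23, 23, 26] hi=[28, 31, 46, 46] -> (len(lo)=4, len(hi)=4, max(lo)=26)
Step 9: insert 9 -> lo=[9, 11, 23, 23, 26] hi=[28, 31, 46, 46] -> (len(lo)=5, len(hi)=4, max(lo)=26)
Step 10: insert 23 -> lo=[9, 11, 23, 23, 23] hi=[26, 28, 31, 46, 46] -> (len(lo)=5, len(hi)=5, max(lo)=23)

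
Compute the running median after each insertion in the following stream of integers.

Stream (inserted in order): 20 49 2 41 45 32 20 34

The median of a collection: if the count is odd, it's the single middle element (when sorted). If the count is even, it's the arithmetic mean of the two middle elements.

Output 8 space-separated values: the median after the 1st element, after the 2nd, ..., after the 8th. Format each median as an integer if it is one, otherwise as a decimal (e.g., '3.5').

Answer: 20 34.5 20 30.5 41 36.5 32 33

Derivation:
Step 1: insert 20 -> lo=[20] (size 1, max 20) hi=[] (size 0) -> median=20
Step 2: insert 49 -> lo=[20] (size 1, max 20) hi=[49] (size 1, min 49) -> median=34.5
Step 3: insert 2 -> lo=[2, 20] (size 2, max 20) hi=[49] (size 1, min 49) -> median=20
Step 4: insert 41 -> lo=[2, 20] (size 2, max 20) hi=[41, 49] (size 2, min 41) -> median=30.5
Step 5: insert 45 -> lo=[2, 20, 41] (size 3, max 41) hi=[45, 49] (size 2, min 45) -> median=41
Step 6: insert 32 -> lo=[2, 20, 32] (size 3, max 32) hi=[41, 45, 49] (size 3, min 41) -> median=36.5
Step 7: insert 20 -> lo=[2, 20, 20, 32] (size 4, max 32) hi=[41, 45, 49] (size 3, min 41) -> median=32
Step 8: insert 34 -> lo=[2, 20, 20, 32] (size 4, max 32) hi=[34, 41, 45, 49] (size 4, min 34) -> median=33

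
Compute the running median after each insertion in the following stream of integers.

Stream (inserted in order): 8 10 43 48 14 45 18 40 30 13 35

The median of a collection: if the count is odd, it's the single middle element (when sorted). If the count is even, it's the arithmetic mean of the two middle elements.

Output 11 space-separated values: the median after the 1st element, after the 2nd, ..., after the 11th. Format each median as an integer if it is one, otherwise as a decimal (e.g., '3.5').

Step 1: insert 8 -> lo=[8] (size 1, max 8) hi=[] (size 0) -> median=8
Step 2: insert 10 -> lo=[8] (size 1, max 8) hi=[10] (size 1, min 10) -> median=9
Step 3: insert 43 -> lo=[8, 10] (size 2, max 10) hi=[43] (size 1, min 43) -> median=10
Step 4: insert 48 -> lo=[8, 10] (size 2, max 10) hi=[43, 48] (size 2, min 43) -> median=26.5
Step 5: insert 14 -> lo=[8, 10, 14] (size 3, max 14) hi=[43, 48] (size 2, min 43) -> median=14
Step 6: insert 45 -> lo=[8, 10, 14] (size 3, max 14) hi=[43, 45, 48] (size 3, min 43) -> median=28.5
Step 7: insert 18 -> lo=[8, 10, 14, 18] (size 4, max 18) hi=[43, 45, 48] (size 3, min 43) -> median=18
Step 8: insert 40 -> lo=[8, 10, 14, 18] (size 4, max 18) hi=[40, 43, 45, 48] (size 4, min 40) -> median=29
Step 9: insert 30 -> lo=[8, 10, 14, 18, 30] (size 5, max 30) hi=[40, 43, 45, 48] (size 4, min 40) -> median=30
Step 10: insert 13 -> lo=[8, 10, 13, 14, 18] (size 5, max 18) hi=[30, 40, 43, 45, 48] (size 5, min 30) -> median=24
Step 11: insert 35 -> lo=[8, 10, 13, 14, 18, 30] (size 6, max 30) hi=[35, 40, 43, 45, 48] (size 5, min 35) -> median=30

Answer: 8 9 10 26.5 14 28.5 18 29 30 24 30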